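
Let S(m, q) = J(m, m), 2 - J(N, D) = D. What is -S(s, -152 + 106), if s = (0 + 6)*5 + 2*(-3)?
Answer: 22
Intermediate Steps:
s = 24 (s = 6*5 - 6 = 30 - 6 = 24)
J(N, D) = 2 - D
S(m, q) = 2 - m
-S(s, -152 + 106) = -(2 - 1*24) = -(2 - 24) = -1*(-22) = 22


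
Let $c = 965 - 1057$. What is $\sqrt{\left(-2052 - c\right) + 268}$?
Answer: $6 i \sqrt{47} \approx 41.134 i$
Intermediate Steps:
$c = -92$ ($c = 965 - 1057 = -92$)
$\sqrt{\left(-2052 - c\right) + 268} = \sqrt{\left(-2052 - -92\right) + 268} = \sqrt{\left(-2052 + 92\right) + 268} = \sqrt{-1960 + 268} = \sqrt{-1692} = 6 i \sqrt{47}$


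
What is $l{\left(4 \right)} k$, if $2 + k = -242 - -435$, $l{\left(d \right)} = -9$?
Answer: $-1719$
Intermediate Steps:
$k = 191$ ($k = -2 - -193 = -2 + \left(-242 + 435\right) = -2 + 193 = 191$)
$l{\left(4 \right)} k = \left(-9\right) 191 = -1719$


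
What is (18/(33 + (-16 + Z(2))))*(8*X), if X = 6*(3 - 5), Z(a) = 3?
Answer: -432/5 ≈ -86.400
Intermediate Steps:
X = -12 (X = 6*(-2) = -12)
(18/(33 + (-16 + Z(2))))*(8*X) = (18/(33 + (-16 + 3)))*(8*(-12)) = (18/(33 - 13))*(-96) = (18/20)*(-96) = (18*(1/20))*(-96) = (9/10)*(-96) = -432/5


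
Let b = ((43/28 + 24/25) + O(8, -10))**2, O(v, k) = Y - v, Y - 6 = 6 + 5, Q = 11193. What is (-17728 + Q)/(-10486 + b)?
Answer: 3202150000/5073385791 ≈ 0.63117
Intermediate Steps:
Y = 17 (Y = 6 + (6 + 5) = 6 + 11 = 17)
O(v, k) = 17 - v
b = 64754209/490000 (b = ((43/28 + 24/25) + (17 - 1*8))**2 = ((43*(1/28) + 24*(1/25)) + (17 - 8))**2 = ((43/28 + 24/25) + 9)**2 = (1747/700 + 9)**2 = (8047/700)**2 = 64754209/490000 ≈ 132.15)
(-17728 + Q)/(-10486 + b) = (-17728 + 11193)/(-10486 + 64754209/490000) = -6535/(-5073385791/490000) = -6535*(-490000/5073385791) = 3202150000/5073385791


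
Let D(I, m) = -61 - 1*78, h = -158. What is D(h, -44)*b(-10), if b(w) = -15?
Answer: 2085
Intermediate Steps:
D(I, m) = -139 (D(I, m) = -61 - 78 = -139)
D(h, -44)*b(-10) = -139*(-15) = 2085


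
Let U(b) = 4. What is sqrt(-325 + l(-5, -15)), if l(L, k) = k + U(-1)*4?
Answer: 18*I ≈ 18.0*I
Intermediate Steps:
l(L, k) = 16 + k (l(L, k) = k + 4*4 = k + 16 = 16 + k)
sqrt(-325 + l(-5, -15)) = sqrt(-325 + (16 - 15)) = sqrt(-325 + 1) = sqrt(-324) = 18*I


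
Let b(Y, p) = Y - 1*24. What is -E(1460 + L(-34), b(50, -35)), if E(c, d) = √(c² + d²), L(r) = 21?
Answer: -√2194037 ≈ -1481.2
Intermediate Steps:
b(Y, p) = -24 + Y (b(Y, p) = Y - 24 = -24 + Y)
-E(1460 + L(-34), b(50, -35)) = -√((1460 + 21)² + (-24 + 50)²) = -√(1481² + 26²) = -√(2193361 + 676) = -√2194037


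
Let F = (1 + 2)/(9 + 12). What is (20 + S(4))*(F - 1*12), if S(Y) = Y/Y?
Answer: -249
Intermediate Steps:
F = 1/7 (F = 3/21 = 3*(1/21) = 1/7 ≈ 0.14286)
S(Y) = 1
(20 + S(4))*(F - 1*12) = (20 + 1)*(1/7 - 1*12) = 21*(1/7 - 12) = 21*(-83/7) = -249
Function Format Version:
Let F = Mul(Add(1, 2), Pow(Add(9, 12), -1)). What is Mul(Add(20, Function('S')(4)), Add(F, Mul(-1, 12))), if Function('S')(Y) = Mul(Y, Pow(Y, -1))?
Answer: -249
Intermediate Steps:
F = Rational(1, 7) (F = Mul(3, Pow(21, -1)) = Mul(3, Rational(1, 21)) = Rational(1, 7) ≈ 0.14286)
Function('S')(Y) = 1
Mul(Add(20, Function('S')(4)), Add(F, Mul(-1, 12))) = Mul(Add(20, 1), Add(Rational(1, 7), Mul(-1, 12))) = Mul(21, Add(Rational(1, 7), -12)) = Mul(21, Rational(-83, 7)) = -249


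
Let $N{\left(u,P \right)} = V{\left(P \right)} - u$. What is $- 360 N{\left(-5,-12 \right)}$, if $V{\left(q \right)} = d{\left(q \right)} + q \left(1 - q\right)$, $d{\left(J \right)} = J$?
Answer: $58680$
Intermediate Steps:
$V{\left(q \right)} = q + q \left(1 - q\right)$
$N{\left(u,P \right)} = - u + P \left(2 - P\right)$ ($N{\left(u,P \right)} = P \left(2 - P\right) - u = - u + P \left(2 - P\right)$)
$- 360 N{\left(-5,-12 \right)} = - 360 \left(\left(-1\right) \left(-5\right) - \left(-12\right)^{2} + 2 \left(-12\right)\right) = - 360 \left(5 - 144 - 24\right) = \left(-360\right) \left(-163\right) = 58680$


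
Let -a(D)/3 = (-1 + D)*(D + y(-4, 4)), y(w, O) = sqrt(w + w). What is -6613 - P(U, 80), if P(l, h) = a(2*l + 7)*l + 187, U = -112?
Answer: -15901616 + 146496*I*sqrt(2) ≈ -1.5902e+7 + 2.0718e+5*I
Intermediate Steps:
y(w, O) = sqrt(2)*sqrt(w) (y(w, O) = sqrt(2*w) = sqrt(2)*sqrt(w))
a(D) = -3*(-1 + D)*(D + 2*I*sqrt(2)) (a(D) = -3*(-1 + D)*(D + sqrt(2)*sqrt(-4)) = -3*(-1 + D)*(D + sqrt(2)*(2*I)) = -3*(-1 + D)*(D + 2*I*sqrt(2)))
P(l, h) = 187 + l*(21 - 3*(7 + 2*l)**2 + 6*l + 6*I*sqrt(2) - 6*I*sqrt(2)*(7 + 2*l)) (P(l, h) = (-3*(2*l + 7)**2 + 3*(2*l + 7) + 6*I*sqrt(2) - 6*I*(2*l + 7)*sqrt(2))*l + 187 = (-3*(7 + 2*l)**2 + 3*(7 + 2*l) + 6*I*sqrt(2) - 6*I*(7 + 2*l)*sqrt(2))*l + 187 = (-3*(7 + 2*l)**2 + (21 + 6*l) + 6*I*sqrt(2) - 6*I*sqrt(2)*(7 + 2*l))*l + 187 = (21 - 3*(7 + 2*l)**2 + 6*l + 6*I*sqrt(2) - 6*I*sqrt(2)*(7 + 2*l))*l + 187 = l*(21 - 3*(7 + 2*l)**2 + 6*l + 6*I*sqrt(2) - 6*I*sqrt(2)*(7 + 2*l)) + 187 = 187 + l*(21 - 3*(7 + 2*l)**2 + 6*l + 6*I*sqrt(2) - 6*I*sqrt(2)*(7 + 2*l)))
-6613 - P(U, 80) = -6613 - (187 - 126*(-112) - 78*(-112)**2 - 12*(-112)**3 - 36*I*(-112)*sqrt(2) - 12*I*sqrt(2)*(-112)**2) = -6613 - (187 + 14112 - 78*12544 - 12*(-1404928) + 4032*I*sqrt(2) - 12*I*sqrt(2)*12544) = -6613 - (187 + 14112 - 978432 + 16859136 + 4032*I*sqrt(2) - 150528*I*sqrt(2)) = -6613 - (15895003 - 146496*I*sqrt(2)) = -6613 + (-15895003 + 146496*I*sqrt(2)) = -15901616 + 146496*I*sqrt(2)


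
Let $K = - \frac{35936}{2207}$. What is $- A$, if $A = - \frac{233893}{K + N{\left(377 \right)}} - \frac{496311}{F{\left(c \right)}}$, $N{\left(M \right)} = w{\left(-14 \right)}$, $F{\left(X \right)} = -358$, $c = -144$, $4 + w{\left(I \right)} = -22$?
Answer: $- \frac{57778753139}{8351961} \approx -6918.0$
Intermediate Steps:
$w{\left(I \right)} = -26$ ($w{\left(I \right)} = -4 - 22 = -26$)
$K = - \frac{35936}{2207}$ ($K = \left(-35936\right) \frac{1}{2207} = - \frac{35936}{2207} \approx -16.283$)
$N{\left(M \right)} = -26$
$A = \frac{57778753139}{8351961}$ ($A = - \frac{233893}{- \frac{35936}{2207} - 26} - \frac{496311}{-358} = - \frac{233893}{- \frac{93318}{2207}} - - \frac{496311}{358} = \left(-233893\right) \left(- \frac{2207}{93318}\right) + \frac{496311}{358} = \frac{516201851}{93318} + \frac{496311}{358} = \frac{57778753139}{8351961} \approx 6918.0$)
$- A = \left(-1\right) \frac{57778753139}{8351961} = - \frac{57778753139}{8351961}$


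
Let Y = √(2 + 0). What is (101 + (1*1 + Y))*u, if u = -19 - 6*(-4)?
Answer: 510 + 5*√2 ≈ 517.07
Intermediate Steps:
Y = √2 ≈ 1.4142
u = 5 (u = -19 + 24 = 5)
(101 + (1*1 + Y))*u = (101 + (1*1 + √2))*5 = (101 + (1 + √2))*5 = (102 + √2)*5 = 510 + 5*√2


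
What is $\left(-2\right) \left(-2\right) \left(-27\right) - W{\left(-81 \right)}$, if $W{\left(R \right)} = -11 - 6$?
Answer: $-91$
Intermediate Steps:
$W{\left(R \right)} = -17$
$\left(-2\right) \left(-2\right) \left(-27\right) - W{\left(-81 \right)} = \left(-2\right) \left(-2\right) \left(-27\right) - -17 = 4 \left(-27\right) + 17 = -108 + 17 = -91$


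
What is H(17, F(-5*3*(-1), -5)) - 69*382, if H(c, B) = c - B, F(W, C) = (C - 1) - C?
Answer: -26340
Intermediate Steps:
F(W, C) = -1 (F(W, C) = (-1 + C) - C = -1)
H(17, F(-5*3*(-1), -5)) - 69*382 = (17 - 1*(-1)) - 69*382 = (17 + 1) - 26358 = 18 - 26358 = -26340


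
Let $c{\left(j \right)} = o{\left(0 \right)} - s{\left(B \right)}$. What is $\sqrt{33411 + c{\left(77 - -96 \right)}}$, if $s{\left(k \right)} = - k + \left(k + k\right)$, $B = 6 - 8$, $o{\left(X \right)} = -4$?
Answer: $\sqrt{33409} \approx 182.78$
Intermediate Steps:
$B = -2$ ($B = 6 - 8 = -2$)
$s{\left(k \right)} = k$ ($s{\left(k \right)} = - k + 2 k = k$)
$c{\left(j \right)} = -2$ ($c{\left(j \right)} = -4 - -2 = -4 + 2 = -2$)
$\sqrt{33411 + c{\left(77 - -96 \right)}} = \sqrt{33411 - 2} = \sqrt{33409}$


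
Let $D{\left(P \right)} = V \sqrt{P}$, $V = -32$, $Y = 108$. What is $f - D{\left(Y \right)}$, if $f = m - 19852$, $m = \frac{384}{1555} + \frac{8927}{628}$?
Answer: $- \frac{19372149443}{976540} + 192 \sqrt{3} \approx -19505.0$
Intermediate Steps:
$m = \frac{14122637}{976540}$ ($m = 384 \cdot \frac{1}{1555} + 8927 \cdot \frac{1}{628} = \frac{384}{1555} + \frac{8927}{628} = \frac{14122637}{976540} \approx 14.462$)
$f = - \frac{19372149443}{976540}$ ($f = \frac{14122637}{976540} - 19852 = - \frac{19372149443}{976540} \approx -19838.0$)
$D{\left(P \right)} = - 32 \sqrt{P}$
$f - D{\left(Y \right)} = - \frac{19372149443}{976540} - - 32 \sqrt{108} = - \frac{19372149443}{976540} - - 32 \cdot 6 \sqrt{3} = - \frac{19372149443}{976540} - - 192 \sqrt{3} = - \frac{19372149443}{976540} + 192 \sqrt{3}$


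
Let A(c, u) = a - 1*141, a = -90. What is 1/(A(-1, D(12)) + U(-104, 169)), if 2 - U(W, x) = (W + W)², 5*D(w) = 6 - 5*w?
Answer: -1/43493 ≈ -2.2992e-5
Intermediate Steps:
D(w) = 6/5 - w (D(w) = (6 - 5*w)/5 = 6/5 - w)
A(c, u) = -231 (A(c, u) = -90 - 1*141 = -90 - 141 = -231)
U(W, x) = 2 - 4*W² (U(W, x) = 2 - (W + W)² = 2 - (2*W)² = 2 - 4*W²)
1/(A(-1, D(12)) + U(-104, 169)) = 1/(-231 + (2 - 4*(-104)²)) = 1/(-231 + (2 - 4*10816)) = 1/(-231 + (2 - 43264)) = 1/(-231 - 43262) = 1/(-43493) = -1/43493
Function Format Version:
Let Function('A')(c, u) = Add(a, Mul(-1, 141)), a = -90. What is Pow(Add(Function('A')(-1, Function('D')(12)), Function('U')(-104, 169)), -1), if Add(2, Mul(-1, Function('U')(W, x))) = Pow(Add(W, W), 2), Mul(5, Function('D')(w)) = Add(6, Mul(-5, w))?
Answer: Rational(-1, 43493) ≈ -2.2992e-5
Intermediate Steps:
Function('D')(w) = Add(Rational(6, 5), Mul(-1, w)) (Function('D')(w) = Mul(Rational(1, 5), Add(6, Mul(-5, w))) = Add(Rational(6, 5), Mul(-1, w)))
Function('A')(c, u) = -231 (Function('A')(c, u) = Add(-90, Mul(-1, 141)) = Add(-90, -141) = -231)
Function('U')(W, x) = Add(2, Mul(-4, Pow(W, 2))) (Function('U')(W, x) = Add(2, Mul(-1, Pow(Add(W, W), 2))) = Add(2, Mul(-1, Pow(Mul(2, W), 2))) = Add(2, Mul(-1, Mul(4, Pow(W, 2)))) = Add(2, Mul(-4, Pow(W, 2))))
Pow(Add(Function('A')(-1, Function('D')(12)), Function('U')(-104, 169)), -1) = Pow(Add(-231, Add(2, Mul(-4, Pow(-104, 2)))), -1) = Pow(Add(-231, Add(2, Mul(-4, 10816))), -1) = Pow(Add(-231, Add(2, -43264)), -1) = Pow(Add(-231, -43262), -1) = Pow(-43493, -1) = Rational(-1, 43493)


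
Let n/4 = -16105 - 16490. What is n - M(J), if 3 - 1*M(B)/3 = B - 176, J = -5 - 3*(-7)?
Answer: -130869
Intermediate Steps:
n = -130380 (n = 4*(-16105 - 16490) = 4*(-32595) = -130380)
J = 16 (J = -5 + 21 = 16)
M(B) = 537 - 3*B (M(B) = 9 - 3*(B - 176) = 9 - 3*(-176 + B) = 9 + (528 - 3*B) = 537 - 3*B)
n - M(J) = -130380 - (537 - 3*16) = -130380 - (537 - 48) = -130380 - 1*489 = -130380 - 489 = -130869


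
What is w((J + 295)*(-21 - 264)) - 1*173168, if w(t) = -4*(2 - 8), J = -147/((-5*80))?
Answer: -173144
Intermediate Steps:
J = 147/400 (J = -147/(-400) = -147*(-1/400) = 147/400 ≈ 0.36750)
w(t) = 24 (w(t) = -4*(-6) = 24)
w((J + 295)*(-21 - 264)) - 1*173168 = 24 - 1*173168 = 24 - 173168 = -173144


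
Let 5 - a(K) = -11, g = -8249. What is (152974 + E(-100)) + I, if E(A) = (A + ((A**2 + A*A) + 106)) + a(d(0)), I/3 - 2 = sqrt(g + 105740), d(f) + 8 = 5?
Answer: 173002 + 3*sqrt(97491) ≈ 1.7394e+5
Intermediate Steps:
d(f) = -3 (d(f) = -8 + 5 = -3)
I = 6 + 3*sqrt(97491) (I = 6 + 3*sqrt(-8249 + 105740) = 6 + 3*sqrt(97491) ≈ 942.71)
a(K) = 16 (a(K) = 5 - 1*(-11) = 5 + 11 = 16)
E(A) = 122 + A + 2*A**2 (E(A) = (A + ((A**2 + A*A) + 106)) + 16 = (A + ((A**2 + A**2) + 106)) + 16 = (A + (2*A**2 + 106)) + 16 = (A + (106 + 2*A**2)) + 16 = (106 + A + 2*A**2) + 16 = 122 + A + 2*A**2)
(152974 + E(-100)) + I = (152974 + (122 - 100 + 2*(-100)**2)) + (6 + 3*sqrt(97491)) = (152974 + (122 - 100 + 2*10000)) + (6 + 3*sqrt(97491)) = (152974 + (122 - 100 + 20000)) + (6 + 3*sqrt(97491)) = (152974 + 20022) + (6 + 3*sqrt(97491)) = 172996 + (6 + 3*sqrt(97491)) = 173002 + 3*sqrt(97491)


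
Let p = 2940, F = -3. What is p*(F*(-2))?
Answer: 17640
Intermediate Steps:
p*(F*(-2)) = 2940*(-3*(-2)) = 2940*6 = 17640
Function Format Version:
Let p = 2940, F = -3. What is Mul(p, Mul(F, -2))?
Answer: 17640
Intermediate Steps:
Mul(p, Mul(F, -2)) = Mul(2940, Mul(-3, -2)) = Mul(2940, 6) = 17640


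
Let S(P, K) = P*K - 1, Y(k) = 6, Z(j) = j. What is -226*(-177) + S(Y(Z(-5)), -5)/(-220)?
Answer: 8800471/220 ≈ 40002.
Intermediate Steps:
S(P, K) = -1 + K*P (S(P, K) = K*P - 1 = -1 + K*P)
-226*(-177) + S(Y(Z(-5)), -5)/(-220) = -226*(-177) + (-1 - 5*6)/(-220) = 40002 + (-1 - 30)*(-1/220) = 40002 - 31*(-1/220) = 40002 + 31/220 = 8800471/220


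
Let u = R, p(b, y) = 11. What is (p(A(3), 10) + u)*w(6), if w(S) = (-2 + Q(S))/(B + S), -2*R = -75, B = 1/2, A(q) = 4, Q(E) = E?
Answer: 388/13 ≈ 29.846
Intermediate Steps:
B = ½ ≈ 0.50000
R = 75/2 (R = -½*(-75) = 75/2 ≈ 37.500)
w(S) = (-2 + S)/(½ + S)
u = 75/2 ≈ 37.500
(p(A(3), 10) + u)*w(6) = (11 + 75/2)*(2*(-2 + 6)/(1 + 2*6)) = 97*(2*4/(1 + 12))/2 = 97*(2*4/13)/2 = 97*(2*(1/13)*4)/2 = (97/2)*(8/13) = 388/13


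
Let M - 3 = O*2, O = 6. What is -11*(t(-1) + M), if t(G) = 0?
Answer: -165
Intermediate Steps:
M = 15 (M = 3 + 6*2 = 3 + 12 = 15)
-11*(t(-1) + M) = -11*(0 + 15) = -11*15 = -165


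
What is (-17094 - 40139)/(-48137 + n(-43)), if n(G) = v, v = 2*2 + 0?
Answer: 57233/48133 ≈ 1.1891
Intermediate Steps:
v = 4 (v = 4 + 0 = 4)
n(G) = 4
(-17094 - 40139)/(-48137 + n(-43)) = (-17094 - 40139)/(-48137 + 4) = -57233/(-48133) = -57233*(-1/48133) = 57233/48133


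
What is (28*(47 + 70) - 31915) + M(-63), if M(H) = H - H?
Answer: -28639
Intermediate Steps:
M(H) = 0
(28*(47 + 70) - 31915) + M(-63) = (28*(47 + 70) - 31915) + 0 = (28*117 - 31915) + 0 = (3276 - 31915) + 0 = -28639 + 0 = -28639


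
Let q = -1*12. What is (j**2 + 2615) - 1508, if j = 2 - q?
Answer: 1303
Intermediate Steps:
q = -12
j = 14 (j = 2 - 1*(-12) = 2 + 12 = 14)
(j**2 + 2615) - 1508 = (14**2 + 2615) - 1508 = (196 + 2615) - 1508 = 2811 - 1508 = 1303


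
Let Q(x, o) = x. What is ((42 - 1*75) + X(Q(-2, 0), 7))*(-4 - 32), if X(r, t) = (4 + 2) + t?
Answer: 720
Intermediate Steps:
X(r, t) = 6 + t
((42 - 1*75) + X(Q(-2, 0), 7))*(-4 - 32) = ((42 - 1*75) + (6 + 7))*(-4 - 32) = ((42 - 75) + 13)*(-36) = (-33 + 13)*(-36) = -20*(-36) = 720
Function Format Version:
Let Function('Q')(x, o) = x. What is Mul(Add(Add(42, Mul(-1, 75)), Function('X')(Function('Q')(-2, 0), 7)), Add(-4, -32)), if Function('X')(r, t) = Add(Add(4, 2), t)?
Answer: 720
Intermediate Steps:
Function('X')(r, t) = Add(6, t)
Mul(Add(Add(42, Mul(-1, 75)), Function('X')(Function('Q')(-2, 0), 7)), Add(-4, -32)) = Mul(Add(Add(42, Mul(-1, 75)), Add(6, 7)), Add(-4, -32)) = Mul(Add(Add(42, -75), 13), -36) = Mul(Add(-33, 13), -36) = Mul(-20, -36) = 720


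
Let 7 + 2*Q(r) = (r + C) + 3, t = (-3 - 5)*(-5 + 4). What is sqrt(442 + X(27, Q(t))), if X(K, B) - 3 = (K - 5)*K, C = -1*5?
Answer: sqrt(1039) ≈ 32.234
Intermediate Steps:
C = -5
t = 8 (t = -8*(-1) = 8)
Q(r) = -9/2 + r/2 (Q(r) = -7/2 + ((r - 5) + 3)/2 = -7/2 + ((-5 + r) + 3)/2 = -7/2 + (-2 + r)/2 = -7/2 + (-1 + r/2) = -9/2 + r/2)
X(K, B) = 3 + K*(-5 + K) (X(K, B) = 3 + (K - 5)*K = 3 + (-5 + K)*K = 3 + K*(-5 + K))
sqrt(442 + X(27, Q(t))) = sqrt(442 + (3 + 27**2 - 5*27)) = sqrt(442 + (3 + 729 - 135)) = sqrt(442 + 597) = sqrt(1039)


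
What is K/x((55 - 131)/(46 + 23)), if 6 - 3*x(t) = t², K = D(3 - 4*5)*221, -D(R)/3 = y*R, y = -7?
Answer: -1126885851/22790 ≈ -49447.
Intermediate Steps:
D(R) = 21*R (D(R) = -(-21)*R = 21*R)
K = -78897 (K = (21*(3 - 4*5))*221 = (21*(3 - 20))*221 = (21*(-17))*221 = -357*221 = -78897)
x(t) = 2 - t²/3
K/x((55 - 131)/(46 + 23)) = -78897/(2 - (55 - 131)²/(46 + 23)²/3) = -78897/(2 - (-76/69)²/3) = -78897/(2 - ⅓*5776/4761) = -78897/(2 - 5776/14283) = -78897/22790/14283 = -78897*14283/22790 = -1126885851/22790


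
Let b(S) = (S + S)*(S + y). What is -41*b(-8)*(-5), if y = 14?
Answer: -19680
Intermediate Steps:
b(S) = 2*S*(14 + S) (b(S) = (S + S)*(S + 14) = (2*S)*(14 + S) = 2*S*(14 + S))
-41*b(-8)*(-5) = -82*(-8)*(14 - 8)*(-5) = -82*(-8)*6*(-5) = -41*(-96)*(-5) = 3936*(-5) = -19680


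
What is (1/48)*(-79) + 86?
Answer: 4049/48 ≈ 84.354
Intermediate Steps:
(1/48)*(-79) + 86 = -79/48 + 86 = 4049/48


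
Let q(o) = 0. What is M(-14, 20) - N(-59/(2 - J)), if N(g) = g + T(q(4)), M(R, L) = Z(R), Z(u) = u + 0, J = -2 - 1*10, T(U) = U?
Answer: -137/14 ≈ -9.7857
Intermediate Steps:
J = -12 (J = -2 - 10 = -12)
Z(u) = u
M(R, L) = R
N(g) = g (N(g) = g + 0 = g)
M(-14, 20) - N(-59/(2 - J)) = -14 - (-59)/(2 - 1*(-12)) = -14 - (-59)/(2 + 12) = -14 - (-59)/14 = -14 - 1*(-59/14) = -14 + 59/14 = -137/14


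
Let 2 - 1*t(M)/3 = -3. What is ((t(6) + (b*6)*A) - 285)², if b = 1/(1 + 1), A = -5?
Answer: 81225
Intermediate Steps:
b = ½ (b = 1/2 = ½ ≈ 0.50000)
t(M) = 15 (t(M) = 6 - 3*(-3) = 6 + 9 = 15)
((t(6) + (b*6)*A) - 285)² = ((15 + ((½)*6)*(-5)) - 285)² = ((15 + 3*(-5)) - 285)² = ((15 - 15) - 285)² = (0 - 285)² = (-285)² = 81225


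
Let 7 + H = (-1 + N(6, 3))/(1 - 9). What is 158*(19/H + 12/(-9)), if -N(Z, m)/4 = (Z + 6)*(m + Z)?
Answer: -166216/1131 ≈ -146.96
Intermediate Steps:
N(Z, m) = -4*(6 + Z)*(Z + m) (N(Z, m) = -4*(Z + 6)*(m + Z) = -4*(6 + Z)*(Z + m))
H = 377/8 (H = -7 + (-1 + (-24*6 - 24*3 - 4*6² - 4*6*3))/(1 - 9) = -7 + (-1 + (-144 - 72 - 4*36 - 72))/(-8) = -7 + (-1 + (-144 - 72 - 144 - 72))*(-⅛) = -7 + (-1 - 432)*(-⅛) = -7 - 433*(-⅛) = -7 + 433/8 = 377/8 ≈ 47.125)
158*(19/H + 12/(-9)) = 158*(19/(377/8) + 12/(-9)) = 158*(19*(8/377) + 12*(-⅑)) = 158*(152/377 - 4/3) = 158*(-1052/1131) = -166216/1131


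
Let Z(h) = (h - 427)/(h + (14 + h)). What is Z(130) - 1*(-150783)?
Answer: 41314245/274 ≈ 1.5078e+5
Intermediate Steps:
Z(h) = (-427 + h)/(14 + 2*h)
Z(130) - 1*(-150783) = (-427 + 130)/(2*(7 + 130)) - 1*(-150783) = (½)*(-297)/137 + 150783 = (½)*(1/137)*(-297) + 150783 = -297/274 + 150783 = 41314245/274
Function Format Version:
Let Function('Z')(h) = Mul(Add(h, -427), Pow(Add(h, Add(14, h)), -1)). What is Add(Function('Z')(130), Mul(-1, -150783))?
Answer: Rational(41314245, 274) ≈ 1.5078e+5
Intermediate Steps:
Function('Z')(h) = Mul(Pow(Add(14, Mul(2, h)), -1), Add(-427, h)) (Function('Z')(h) = Mul(Add(-427, h), Pow(Add(14, Mul(2, h)), -1)) = Mul(Pow(Add(14, Mul(2, h)), -1), Add(-427, h)))
Add(Function('Z')(130), Mul(-1, -150783)) = Add(Mul(Rational(1, 2), Pow(Add(7, 130), -1), Add(-427, 130)), Mul(-1, -150783)) = Add(Mul(Rational(1, 2), Pow(137, -1), -297), 150783) = Add(Mul(Rational(1, 2), Rational(1, 137), -297), 150783) = Add(Rational(-297, 274), 150783) = Rational(41314245, 274)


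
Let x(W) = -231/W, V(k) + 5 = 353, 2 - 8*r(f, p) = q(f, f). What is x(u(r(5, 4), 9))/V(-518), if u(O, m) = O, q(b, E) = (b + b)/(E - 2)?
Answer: 231/58 ≈ 3.9828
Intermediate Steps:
q(b, E) = 2*b/(-2 + E) (q(b, E) = (2*b)/(-2 + E) = 2*b/(-2 + E))
r(f, p) = ¼ - f/(4*(-2 + f))
V(k) = 348 (V(k) = -5 + 353 = 348)
x(u(r(5, 4), 9))/V(-518) = -231/((-1/(-4 + 2*5)))/348 = -231/((-1/(-4 + 10)))*(1/348) = -231/((-1/6))*(1/348) = -231/((-1*⅙))*(1/348) = -231/(-⅙)*(1/348) = -231*(-6)*(1/348) = 1386*(1/348) = 231/58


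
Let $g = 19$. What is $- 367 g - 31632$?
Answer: $-38605$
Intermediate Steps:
$- 367 g - 31632 = \left(-367\right) 19 - 31632 = -6973 - 31632 = -38605$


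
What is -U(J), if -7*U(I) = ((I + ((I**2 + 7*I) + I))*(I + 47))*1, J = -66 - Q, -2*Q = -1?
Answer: -85215/8 ≈ -10652.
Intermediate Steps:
Q = 1/2 (Q = -1/2*(-1) = 1/2 ≈ 0.50000)
J = -133/2 (J = -66 - 1*1/2 = -66 - 1/2 = -133/2 ≈ -66.500)
U(I) = -(47 + I)*(I**2 + 9*I)/7 (U(I) = -(I + ((I**2 + 7*I) + I))*(I + 47)/7 = -(I + (I**2 + 8*I))*(47 + I)/7 = -(I**2 + 9*I)*(47 + I)/7 = -(47 + I)*(I**2 + 9*I)/7)
-U(J) = -(-1)*(-133)*(423 + (-133/2)**2 + 56*(-133/2))/(7*2) = -(-1)*(-133)*(423 + 17689/4 - 3724)/(7*2) = -(-1)*(-133)*4485/(7*2*4) = -1*85215/8 = -85215/8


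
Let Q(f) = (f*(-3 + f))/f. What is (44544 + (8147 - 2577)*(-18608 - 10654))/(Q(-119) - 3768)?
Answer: 81472398/1945 ≈ 41888.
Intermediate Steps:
Q(f) = -3 + f
(44544 + (8147 - 2577)*(-18608 - 10654))/(Q(-119) - 3768) = (44544 + (8147 - 2577)*(-18608 - 10654))/((-3 - 119) - 3768) = (44544 + 5570*(-29262))/(-122 - 3768) = (44544 - 162989340)/(-3890) = -162944796*(-1/3890) = 81472398/1945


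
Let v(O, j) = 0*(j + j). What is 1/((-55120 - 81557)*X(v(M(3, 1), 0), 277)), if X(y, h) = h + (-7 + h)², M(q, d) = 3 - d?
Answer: -1/10001612829 ≈ -9.9984e-11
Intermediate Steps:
v(O, j) = 0 (v(O, j) = 0*(2*j) = 0)
1/((-55120 - 81557)*X(v(M(3, 1), 0), 277)) = 1/((-55120 - 81557)*(277 + (-7 + 277)²)) = 1/((-136677)*(277 + 270²)) = -1/(136677*(277 + 72900)) = -1/136677/73177 = -1/136677*1/73177 = -1/10001612829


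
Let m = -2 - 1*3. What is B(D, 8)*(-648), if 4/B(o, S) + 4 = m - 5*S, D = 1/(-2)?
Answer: 2592/49 ≈ 52.898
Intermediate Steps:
m = -5 (m = -2 - 3 = -5)
D = -½ ≈ -0.50000
B(o, S) = 4/(-9 - 5*S) (B(o, S) = 4/(-4 + (-5 - 5*S)) = 4/(-9 - 5*S))
B(D, 8)*(-648) = -4/(9 + 5*8)*(-648) = -4/(9 + 40)*(-648) = -4/49*(-648) = 2592/49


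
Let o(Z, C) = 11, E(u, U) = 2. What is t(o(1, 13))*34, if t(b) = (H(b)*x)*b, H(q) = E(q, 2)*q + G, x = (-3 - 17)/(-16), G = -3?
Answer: 17765/2 ≈ 8882.5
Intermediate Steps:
x = 5/4 (x = -20*(-1/16) = 5/4 ≈ 1.2500)
H(q) = -3 + 2*q (H(q) = 2*q - 3 = -3 + 2*q)
t(b) = b*(-15/4 + 5*b/2) (t(b) = ((-3 + 2*b)*(5/4))*b = (-15/4 + 5*b/2)*b = b*(-15/4 + 5*b/2))
t(o(1, 13))*34 = ((5/4)*11*(-3 + 2*11))*34 = ((5/4)*11*(-3 + 22))*34 = ((5/4)*11*19)*34 = (1045/4)*34 = 17765/2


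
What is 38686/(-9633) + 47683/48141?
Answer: -467684129/154580751 ≈ -3.0255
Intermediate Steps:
38686/(-9633) + 47683/48141 = 38686*(-1/9633) + 47683*(1/48141) = -38686/9633 + 47683/48141 = -467684129/154580751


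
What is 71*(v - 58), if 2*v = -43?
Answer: -11289/2 ≈ -5644.5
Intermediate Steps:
v = -43/2 (v = (½)*(-43) = -43/2 ≈ -21.500)
71*(v - 58) = 71*(-43/2 - 58) = 71*(-159/2) = -11289/2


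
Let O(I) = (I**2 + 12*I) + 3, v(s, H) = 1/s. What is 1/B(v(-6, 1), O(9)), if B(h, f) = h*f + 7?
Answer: -1/25 ≈ -0.040000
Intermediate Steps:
O(I) = 3 + I**2 + 12*I
B(h, f) = 7 + f*h (B(h, f) = f*h + 7 = 7 + f*h)
1/B(v(-6, 1), O(9)) = 1/(7 + (3 + 9**2 + 12*9)/(-6)) = 1/(7 + (3 + 81 + 108)*(-1/6)) = 1/(7 + 192*(-1/6)) = 1/(7 - 32) = 1/(-25) = -1/25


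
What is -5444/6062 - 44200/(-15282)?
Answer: 46186298/23159871 ≈ 1.9942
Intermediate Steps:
-5444/6062 - 44200/(-15282) = -5444*1/6062 - 44200*(-1/15282) = -2722/3031 + 22100/7641 = 46186298/23159871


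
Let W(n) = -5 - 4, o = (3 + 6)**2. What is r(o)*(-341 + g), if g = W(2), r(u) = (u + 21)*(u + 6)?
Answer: -3105900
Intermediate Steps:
o = 81 (o = 9**2 = 81)
r(u) = (6 + u)*(21 + u) (r(u) = (21 + u)*(6 + u) = (6 + u)*(21 + u))
W(n) = -9
g = -9
r(o)*(-341 + g) = (126 + 81**2 + 27*81)*(-341 - 9) = (126 + 6561 + 2187)*(-350) = 8874*(-350) = -3105900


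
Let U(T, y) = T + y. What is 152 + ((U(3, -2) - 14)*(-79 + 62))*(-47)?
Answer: -10235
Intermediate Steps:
152 + ((U(3, -2) - 14)*(-79 + 62))*(-47) = 152 + (((3 - 2) - 14)*(-79 + 62))*(-47) = 152 + ((1 - 14)*(-17))*(-47) = 152 - 13*(-17)*(-47) = 152 + 221*(-47) = 152 - 10387 = -10235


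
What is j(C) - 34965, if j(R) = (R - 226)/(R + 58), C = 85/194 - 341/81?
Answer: -29798790628/852143 ≈ -34969.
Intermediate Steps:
C = -59269/15714 (C = 85*(1/194) - 341*1/81 = 85/194 - 341/81 = -59269/15714 ≈ -3.7717)
j(R) = (-226 + R)/(58 + R)
j(C) - 34965 = (-226 - 59269/15714)/(58 - 59269/15714) - 34965 = -3610633/15714/(852143/15714) - 34965 = (15714/852143)*(-3610633/15714) - 34965 = -3610633/852143 - 34965 = -29798790628/852143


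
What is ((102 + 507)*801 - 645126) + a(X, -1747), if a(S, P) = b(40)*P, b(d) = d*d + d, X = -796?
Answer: -3022397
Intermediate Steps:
b(d) = d + d² (b(d) = d² + d = d + d²)
a(S, P) = 1640*P (a(S, P) = (40*(1 + 40))*P = (40*41)*P = 1640*P)
((102 + 507)*801 - 645126) + a(X, -1747) = ((102 + 507)*801 - 645126) + 1640*(-1747) = (609*801 - 645126) - 2865080 = (487809 - 645126) - 2865080 = -157317 - 2865080 = -3022397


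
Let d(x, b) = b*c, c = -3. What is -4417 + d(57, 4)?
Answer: -4429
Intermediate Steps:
d(x, b) = -3*b (d(x, b) = b*(-3) = -3*b)
-4417 + d(57, 4) = -4417 - 3*4 = -4417 - 12 = -4429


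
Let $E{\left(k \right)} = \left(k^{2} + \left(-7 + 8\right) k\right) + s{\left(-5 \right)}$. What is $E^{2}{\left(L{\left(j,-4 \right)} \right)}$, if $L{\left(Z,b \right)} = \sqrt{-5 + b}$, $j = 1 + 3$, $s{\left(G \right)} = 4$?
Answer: $16 - 30 i \approx 16.0 - 30.0 i$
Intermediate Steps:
$j = 4$
$E{\left(k \right)} = 4 + k + k^{2}$ ($E{\left(k \right)} = \left(k^{2} + \left(-7 + 8\right) k\right) + 4 = \left(k^{2} + 1 k\right) + 4 = \left(k^{2} + k\right) + 4 = \left(k + k^{2}\right) + 4 = 4 + k + k^{2}$)
$E^{2}{\left(L{\left(j,-4 \right)} \right)} = \left(4 + \sqrt{-5 - 4} + \left(\sqrt{-5 - 4}\right)^{2}\right)^{2} = \left(4 + \sqrt{-9} + \left(\sqrt{-9}\right)^{2}\right)^{2} = \left(4 + 3 i + \left(3 i\right)^{2}\right)^{2} = \left(4 + 3 i - 9\right)^{2} = \left(-5 + 3 i\right)^{2}$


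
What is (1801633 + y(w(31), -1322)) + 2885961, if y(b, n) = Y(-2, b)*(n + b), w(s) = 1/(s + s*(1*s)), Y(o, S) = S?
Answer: 4612891190593/984064 ≈ 4.6876e+6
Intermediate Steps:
w(s) = 1/(s + s²) (w(s) = 1/(s + s*s) = 1/(s + s²))
y(b, n) = b*(b + n) (y(b, n) = b*(n + b) = b*(b + n))
(1801633 + y(w(31), -1322)) + 2885961 = (1801633 + (1/(31*(1 + 31)))*(1/(31*(1 + 31)) - 1322)) + 2885961 = (1801633 + ((1/31)/32)*((1/31)/32 - 1322)) + 2885961 = (1801633 + ((1/31)*(1/32))*((1/31)*(1/32) - 1322)) + 2885961 = (1801633 + (1/992 - 1322)/992) + 2885961 = (1801633 + (1/992)*(-1311423/992)) + 2885961 = (1801633 - 1311423/984064) + 2885961 = 1772920865089/984064 + 2885961 = 4612891190593/984064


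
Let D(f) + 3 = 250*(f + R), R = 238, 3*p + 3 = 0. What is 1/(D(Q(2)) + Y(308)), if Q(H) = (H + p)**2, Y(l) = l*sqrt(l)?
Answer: 59747/3540485897 - 616*sqrt(77)/3540485897 ≈ 1.5349e-5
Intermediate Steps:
p = -1 (p = -1 + (1/3)*0 = -1 + 0 = -1)
Y(l) = l**(3/2)
Q(H) = (-1 + H)**2 (Q(H) = (H - 1)**2 = (-1 + H)**2)
D(f) = 59497 + 250*f (D(f) = -3 + 250*(f + 238) = -3 + 250*(238 + f) = -3 + (59500 + 250*f) = 59497 + 250*f)
1/(D(Q(2)) + Y(308)) = 1/((59497 + 250*(-1 + 2)**2) + 308**(3/2)) = 1/((59497 + 250*1**2) + 616*sqrt(77)) = 1/((59497 + 250*1) + 616*sqrt(77)) = 1/((59497 + 250) + 616*sqrt(77)) = 1/(59747 + 616*sqrt(77))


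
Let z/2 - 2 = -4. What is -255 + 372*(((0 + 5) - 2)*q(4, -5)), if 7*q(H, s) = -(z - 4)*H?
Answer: 33927/7 ≈ 4846.7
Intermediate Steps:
z = -4 (z = 4 + 2*(-4) = 4 - 8 = -4)
q(H, s) = 8*H/7 (q(H, s) = (-(-4 - 4)*H)/7 = (-(-8)*H)/7 = (8*H)/7 = 8*H/7)
-255 + 372*(((0 + 5) - 2)*q(4, -5)) = -255 + 372*(((0 + 5) - 2)*((8/7)*4)) = -255 + 372*((5 - 2)*(32/7)) = -255 + 372*(3*(32/7)) = -255 + 372*(96/7) = -255 + 35712/7 = 33927/7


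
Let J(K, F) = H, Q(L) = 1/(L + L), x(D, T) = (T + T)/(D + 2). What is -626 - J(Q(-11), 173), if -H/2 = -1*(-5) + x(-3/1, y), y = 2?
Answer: -624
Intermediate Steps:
x(D, T) = 2*T/(2 + D) (x(D, T) = (2*T)/(2 + D) = 2*T/(2 + D))
Q(L) = 1/(2*L)
H = -2 (H = -2*(-1*(-5) + 2*2/(2 - 3/1)) = -2*(5 + 2*2/(2 - 3*1)) = -2*(5 + 2*2/(2 - 3)) = -2*(5 + 2*2/(-1)) = -2*(5 + 2*2*(-1)) = -2*(5 - 4) = -2*1 = -2)
J(K, F) = -2
-626 - J(Q(-11), 173) = -626 - 1*(-2) = -626 + 2 = -624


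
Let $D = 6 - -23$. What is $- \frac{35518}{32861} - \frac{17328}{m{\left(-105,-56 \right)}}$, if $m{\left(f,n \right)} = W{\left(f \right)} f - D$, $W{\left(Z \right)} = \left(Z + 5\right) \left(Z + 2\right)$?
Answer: $- \frac{37844331614}{35540124469} \approx -1.0648$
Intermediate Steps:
$W{\left(Z \right)} = \left(2 + Z\right) \left(5 + Z\right)$ ($W{\left(Z \right)} = \left(5 + Z\right) \left(2 + Z\right) = \left(2 + Z\right) \left(5 + Z\right)$)
$D = 29$ ($D = 6 + 23 = 29$)
$m{\left(f,n \right)} = -29 + f \left(10 + f^{2} + 7 f\right)$ ($m{\left(f,n \right)} = \left(10 + f^{2} + 7 f\right) f - 29 = f \left(10 + f^{2} + 7 f\right) - 29 = -29 + f \left(10 + f^{2} + 7 f\right)$)
$- \frac{35518}{32861} - \frac{17328}{m{\left(-105,-56 \right)}} = - \frac{35518}{32861} - \frac{17328}{-29 - 105 \left(10 + \left(-105\right)^{2} + 7 \left(-105\right)\right)} = \left(-35518\right) \frac{1}{32861} - \frac{17328}{-29 - 105 \left(10 + 11025 - 735\right)} = - \frac{35518}{32861} - \frac{17328}{-29 - 1081500} = - \frac{35518}{32861} - \frac{17328}{-1081529} = - \frac{35518}{32861} - - \frac{17328}{1081529} = - \frac{35518}{32861} + \frac{17328}{1081529} = - \frac{37844331614}{35540124469}$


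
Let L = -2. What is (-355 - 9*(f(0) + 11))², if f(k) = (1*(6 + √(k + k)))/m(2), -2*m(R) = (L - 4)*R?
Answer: 214369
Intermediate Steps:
m(R) = 3*R (m(R) = -(-2 - 4)*R/2 = -(-3)*R = 3*R)
f(k) = 1 + √2*√k/6 (f(k) = (1*(6 + √(k + k)))/((3*2)) = (1*(6 + √(2*k)))/6 = (1*(6 + √2*√k))*(⅙) = (6 + √2*√k)*(⅙) = 1 + √2*√k/6)
(-355 - 9*(f(0) + 11))² = (-355 - 9*((1 + √2*√0/6) + 11))² = (-355 - 9*((1 + (⅙)*√2*0) + 11))² = (-355 - 9*((1 + 0) + 11))² = (-355 - 9*(1 + 11))² = (-355 - 9*12)² = (-355 - 108)² = (-463)² = 214369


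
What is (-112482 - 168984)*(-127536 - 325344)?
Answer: 127470322080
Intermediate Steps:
(-112482 - 168984)*(-127536 - 325344) = -281466*(-452880) = 127470322080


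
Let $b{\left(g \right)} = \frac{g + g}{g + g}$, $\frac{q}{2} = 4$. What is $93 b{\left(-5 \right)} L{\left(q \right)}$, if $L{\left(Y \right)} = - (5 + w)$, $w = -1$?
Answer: $-372$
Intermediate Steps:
$q = 8$ ($q = 2 \cdot 4 = 8$)
$b{\left(g \right)} = 1$ ($b{\left(g \right)} = \frac{2 g}{2 g} = 2 g \frac{1}{2 g} = 1$)
$L{\left(Y \right)} = -4$ ($L{\left(Y \right)} = - (5 - 1) = \left(-1\right) 4 = -4$)
$93 b{\left(-5 \right)} L{\left(q \right)} = 93 \cdot 1 \left(-4\right) = 93 \left(-4\right) = -372$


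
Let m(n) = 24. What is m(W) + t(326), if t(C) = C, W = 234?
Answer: 350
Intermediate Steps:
m(W) + t(326) = 24 + 326 = 350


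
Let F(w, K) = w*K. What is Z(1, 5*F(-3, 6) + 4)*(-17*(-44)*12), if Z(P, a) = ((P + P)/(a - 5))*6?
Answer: -107712/91 ≈ -1183.6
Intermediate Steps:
F(w, K) = K*w
Z(P, a) = 12*P/(-5 + a) (Z(P, a) = ((2*P)/(-5 + a))*6 = (2*P/(-5 + a))*6 = 12*P/(-5 + a))
Z(1, 5*F(-3, 6) + 4)*(-17*(-44)*12) = (12*1/(-5 + (5*(6*(-3)) + 4)))*(-17*(-44)*12) = (12*1/(-5 + (5*(-18) + 4)))*(748*12) = (12*1/(-5 + (-90 + 4)))*8976 = (12*1/(-5 - 86))*8976 = (12*1/(-91))*8976 = (12*1*(-1/91))*8976 = -12/91*8976 = -107712/91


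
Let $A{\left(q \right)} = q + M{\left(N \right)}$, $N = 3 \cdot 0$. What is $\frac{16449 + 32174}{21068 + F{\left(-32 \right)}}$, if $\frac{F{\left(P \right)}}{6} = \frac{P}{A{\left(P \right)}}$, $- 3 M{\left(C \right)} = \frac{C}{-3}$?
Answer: $\frac{48623}{21074} \approx 2.3073$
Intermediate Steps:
$N = 0$
$M{\left(C \right)} = \frac{C}{9}$ ($M{\left(C \right)} = - \frac{C \frac{1}{-3}}{3} = - \frac{C \left(- \frac{1}{3}\right)}{3} = - \frac{\left(- \frac{1}{3}\right) C}{3} = \frac{C}{9}$)
$A{\left(q \right)} = q$ ($A{\left(q \right)} = q + \frac{1}{9} \cdot 0 = q + 0 = q$)
$F{\left(P \right)} = 6$ ($F{\left(P \right)} = 6 \frac{P}{P} = 6 \cdot 1 = 6$)
$\frac{16449 + 32174}{21068 + F{\left(-32 \right)}} = \frac{16449 + 32174}{21068 + 6} = \frac{48623}{21074}$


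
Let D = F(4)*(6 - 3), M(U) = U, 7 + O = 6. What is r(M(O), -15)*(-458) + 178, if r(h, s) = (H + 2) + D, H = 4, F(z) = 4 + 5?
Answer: -14936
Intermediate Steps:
O = -1 (O = -7 + 6 = -1)
F(z) = 9
D = 27 (D = 9*(6 - 3) = 9*3 = 27)
r(h, s) = 33 (r(h, s) = (4 + 2) + 27 = 6 + 27 = 33)
r(M(O), -15)*(-458) + 178 = 33*(-458) + 178 = -15114 + 178 = -14936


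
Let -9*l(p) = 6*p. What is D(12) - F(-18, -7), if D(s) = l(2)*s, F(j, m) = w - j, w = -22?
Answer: -12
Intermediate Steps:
l(p) = -2*p/3
F(j, m) = -22 - j
D(s) = -4*s/3 (D(s) = (-⅔*2)*s = -4*s/3)
D(12) - F(-18, -7) = -4/3*12 - (-22 - 1*(-18)) = -16 - (-22 + 18) = -16 - 1*(-4) = -16 + 4 = -12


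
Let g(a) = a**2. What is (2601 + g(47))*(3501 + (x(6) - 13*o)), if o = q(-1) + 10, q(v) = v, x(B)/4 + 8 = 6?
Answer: 16238560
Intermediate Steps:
x(B) = -8 (x(B) = -32 + 4*6 = -32 + 24 = -8)
o = 9 (o = -1 + 10 = 9)
(2601 + g(47))*(3501 + (x(6) - 13*o)) = (2601 + 47**2)*(3501 + (-8 - 13*9)) = (2601 + 2209)*(3501 + (-8 - 117)) = 4810*(3501 - 125) = 4810*3376 = 16238560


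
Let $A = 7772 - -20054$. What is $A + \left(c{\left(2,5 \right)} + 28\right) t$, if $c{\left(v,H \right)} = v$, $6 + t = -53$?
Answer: $26056$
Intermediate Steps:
$t = -59$ ($t = -6 - 53 = -59$)
$A = 27826$ ($A = 7772 + 20054 = 27826$)
$A + \left(c{\left(2,5 \right)} + 28\right) t = 27826 + \left(2 + 28\right) \left(-59\right) = 27826 + 30 \left(-59\right) = 27826 - 1770 = 26056$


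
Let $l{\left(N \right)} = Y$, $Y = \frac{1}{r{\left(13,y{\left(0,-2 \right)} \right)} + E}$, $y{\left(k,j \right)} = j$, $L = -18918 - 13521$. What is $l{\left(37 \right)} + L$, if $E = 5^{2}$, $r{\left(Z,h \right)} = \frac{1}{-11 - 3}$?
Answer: $- \frac{11321197}{349} \approx -32439.0$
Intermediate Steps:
$L = -32439$ ($L = -18918 - 13521 = -32439$)
$r{\left(Z,h \right)} = - \frac{1}{14}$ ($r{\left(Z,h \right)} = \frac{1}{-14} = - \frac{1}{14}$)
$E = 25$
$Y = \frac{14}{349}$ ($Y = \frac{1}{- \frac{1}{14} + 25} = \frac{1}{\frac{349}{14}} = \frac{14}{349} \approx 0.040115$)
$l{\left(N \right)} = \frac{14}{349}$
$l{\left(37 \right)} + L = \frac{14}{349} - 32439 = - \frac{11321197}{349}$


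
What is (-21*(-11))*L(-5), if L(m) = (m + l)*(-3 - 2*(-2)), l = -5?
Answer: -2310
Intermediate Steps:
L(m) = -5 + m (L(m) = (m - 5)*(-3 - 2*(-2)) = (-5 + m)*(-3 + 4) = (-5 + m)*1 = -5 + m)
(-21*(-11))*L(-5) = (-21*(-11))*(-5 - 5) = 231*(-10) = -2310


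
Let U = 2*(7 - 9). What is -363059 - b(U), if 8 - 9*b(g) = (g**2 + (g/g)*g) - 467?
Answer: -3267994/9 ≈ -3.6311e+5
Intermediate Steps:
U = -4 (U = 2*(-2) = -4)
b(g) = 475/9 - g/9 - g**2/9 (b(g) = 8/9 - ((g**2 + (g/g)*g) - 467)/9 = 8/9 - ((g**2 + 1*g) - 467)/9 = 8/9 - ((g**2 + g) - 467)/9 = 8/9 - ((g + g**2) - 467)/9 = 8/9 - (-467 + g + g**2)/9 = 8/9 + (467/9 - g/9 - g**2/9) = 475/9 - g/9 - g**2/9)
-363059 - b(U) = -363059 - (475/9 - 1/9*(-4) - 1/9*(-4)**2) = -363059 - (475/9 + 4/9 - 1/9*16) = -363059 - (475/9 + 4/9 - 16/9) = -363059 - 1*463/9 = -363059 - 463/9 = -3267994/9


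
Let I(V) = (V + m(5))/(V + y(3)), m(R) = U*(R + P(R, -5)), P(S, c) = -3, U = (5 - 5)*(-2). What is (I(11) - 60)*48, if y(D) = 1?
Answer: -2836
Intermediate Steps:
U = 0 (U = 0*(-2) = 0)
m(R) = 0 (m(R) = 0*(R - 3) = 0*(-3 + R) = 0)
I(V) = V/(1 + V) (I(V) = (V + 0)/(V + 1) = V/(1 + V))
(I(11) - 60)*48 = (11/(1 + 11) - 60)*48 = (11/12 - 60)*48 = -709/12*48 = -2836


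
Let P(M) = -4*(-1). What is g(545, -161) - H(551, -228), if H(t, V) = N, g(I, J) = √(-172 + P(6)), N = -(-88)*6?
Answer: -528 + 2*I*√42 ≈ -528.0 + 12.961*I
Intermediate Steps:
P(M) = 4
N = 528 (N = -88*(-6) = 528)
g(I, J) = 2*I*√42 (g(I, J) = √(-172 + 4) = √(-168) = 2*I*√42)
H(t, V) = 528
g(545, -161) - H(551, -228) = 2*I*√42 - 1*528 = 2*I*√42 - 528 = -528 + 2*I*√42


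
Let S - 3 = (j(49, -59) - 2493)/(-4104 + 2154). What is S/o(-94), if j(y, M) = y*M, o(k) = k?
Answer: -5617/91650 ≈ -0.061288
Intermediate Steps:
j(y, M) = M*y
S = 5617/975 (S = 3 + (-59*49 - 2493)/(-4104 + 2154) = 3 + (-2891 - 2493)/(-1950) = 3 - 5384*(-1/1950) = 3 + 2692/975 = 5617/975 ≈ 5.7610)
S/o(-94) = (5617/975)/(-94) = (5617/975)*(-1/94) = -5617/91650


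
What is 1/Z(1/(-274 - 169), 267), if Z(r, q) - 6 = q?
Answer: 1/273 ≈ 0.0036630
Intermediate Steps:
Z(r, q) = 6 + q
1/Z(1/(-274 - 169), 267) = 1/(6 + 267) = 1/273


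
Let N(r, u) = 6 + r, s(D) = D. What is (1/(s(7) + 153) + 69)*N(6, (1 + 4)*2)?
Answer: 33123/40 ≈ 828.08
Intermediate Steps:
(1/(s(7) + 153) + 69)*N(6, (1 + 4)*2) = (1/(7 + 153) + 69)*(6 + 6) = (1/160 + 69)*12 = (11041/160)*12 = 33123/40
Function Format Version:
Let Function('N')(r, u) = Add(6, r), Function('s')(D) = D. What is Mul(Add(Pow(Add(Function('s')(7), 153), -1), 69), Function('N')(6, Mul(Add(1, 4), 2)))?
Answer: Rational(33123, 40) ≈ 828.08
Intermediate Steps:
Mul(Add(Pow(Add(Function('s')(7), 153), -1), 69), Function('N')(6, Mul(Add(1, 4), 2))) = Mul(Add(Pow(Add(7, 153), -1), 69), Add(6, 6)) = Mul(Add(Pow(160, -1), 69), 12) = Mul(Add(Rational(1, 160), 69), 12) = Mul(Rational(11041, 160), 12) = Rational(33123, 40)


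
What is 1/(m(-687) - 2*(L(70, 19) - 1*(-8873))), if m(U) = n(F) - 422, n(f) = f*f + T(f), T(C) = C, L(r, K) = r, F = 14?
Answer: -1/18098 ≈ -5.5255e-5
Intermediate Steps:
n(f) = f + f² (n(f) = f*f + f = f² + f = f + f²)
m(U) = -212 (m(U) = 14*(1 + 14) - 422 = 14*15 - 422 = 210 - 422 = -212)
1/(m(-687) - 2*(L(70, 19) - 1*(-8873))) = 1/(-212 - 2*(70 - 1*(-8873))) = 1/(-212 - 2*(70 + 8873)) = 1/(-212 - 2*8943) = 1/(-212 - 17886) = 1/(-18098) = -1/18098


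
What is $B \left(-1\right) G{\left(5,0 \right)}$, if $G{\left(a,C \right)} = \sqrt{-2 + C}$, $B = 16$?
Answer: $- 16 i \sqrt{2} \approx - 22.627 i$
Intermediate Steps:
$B \left(-1\right) G{\left(5,0 \right)} = 16 \left(-1\right) \sqrt{-2 + 0} = - 16 \sqrt{-2} = - 16 i \sqrt{2}$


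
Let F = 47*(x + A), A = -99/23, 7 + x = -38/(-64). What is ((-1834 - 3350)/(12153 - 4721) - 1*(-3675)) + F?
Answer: 2168086843/683744 ≈ 3170.9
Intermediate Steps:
x = -205/32 (x = -7 - 38/(-64) = -7 - 38*(-1/64) = -7 + 19/32 = -205/32 ≈ -6.4063)
A = -99/23 (A = -99*1/23 = -99/23 ≈ -4.3043)
F = -370501/736 (F = 47*(-205/32 - 99/23) = 47*(-7883/736) = -370501/736 ≈ -503.40)
((-1834 - 3350)/(12153 - 4721) - 1*(-3675)) + F = ((-1834 - 3350)/(12153 - 4721) - 1*(-3675)) - 370501/736 = (-5184/7432 + 3675) - 370501/736 = (-5184*1/7432 + 3675) - 370501/736 = (-648/929 + 3675) - 370501/736 = 3413427/929 - 370501/736 = 2168086843/683744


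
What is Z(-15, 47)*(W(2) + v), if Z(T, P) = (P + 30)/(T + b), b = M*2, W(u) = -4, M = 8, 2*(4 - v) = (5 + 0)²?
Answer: -1925/2 ≈ -962.50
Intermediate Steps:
v = -17/2 (v = 4 - (5 + 0)²/2 = 4 - ½*5² = 4 - ½*25 = 4 - 25/2 = -17/2 ≈ -8.5000)
b = 16 (b = 8*2 = 16)
Z(T, P) = (30 + P)/(16 + T) (Z(T, P) = (P + 30)/(T + 16) = (30 + P)/(16 + T))
Z(-15, 47)*(W(2) + v) = ((30 + 47)/(16 - 15))*(-4 - 17/2) = (77/1)*(-25/2) = (1*77)*(-25/2) = 77*(-25/2) = -1925/2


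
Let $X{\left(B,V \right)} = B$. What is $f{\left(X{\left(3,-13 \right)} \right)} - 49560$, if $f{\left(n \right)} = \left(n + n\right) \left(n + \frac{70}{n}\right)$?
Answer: $-49402$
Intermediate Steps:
$f{\left(n \right)} = 2 n \left(n + \frac{70}{n}\right)$
$f{\left(X{\left(3,-13 \right)} \right)} - 49560 = \left(140 + 2 \cdot 3^{2}\right) - 49560 = \left(140 + 2 \cdot 9\right) - 49560 = \left(140 + 18\right) - 49560 = 158 - 49560 = -49402$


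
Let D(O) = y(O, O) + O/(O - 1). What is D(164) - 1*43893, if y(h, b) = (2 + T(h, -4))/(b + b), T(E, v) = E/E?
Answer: -2346641071/53464 ≈ -43892.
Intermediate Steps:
T(E, v) = 1
y(h, b) = 3/(2*b) (y(h, b) = (2 + 1)/(b + b) = 3/((2*b)) = 3*(1/(2*b)) = 3/(2*b))
D(O) = 3/(2*O) + O/(-1 + O) (D(O) = 3/(2*O) + O/(O - 1) = 3/(2*O) + O/(-1 + O))
D(164) - 1*43893 = (½)*(-3 + 164*(3 + 2*164))/(164*(-1 + 164)) - 1*43893 = (½)*(1/164)*(-3 + 164*(3 + 328))/163 - 43893 = (½)*(1/164)*(1/163)*(-3 + 164*331) - 43893 = (½)*(1/164)*(1/163)*(-3 + 54284) - 43893 = (½)*(1/164)*(1/163)*54281 - 43893 = 54281/53464 - 43893 = -2346641071/53464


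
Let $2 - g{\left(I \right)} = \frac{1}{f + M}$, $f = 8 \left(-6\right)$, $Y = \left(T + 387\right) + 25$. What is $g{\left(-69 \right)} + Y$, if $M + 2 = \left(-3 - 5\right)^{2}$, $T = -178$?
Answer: $\frac{3303}{14} \approx 235.93$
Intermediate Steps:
$M = 62$ ($M = -2 + \left(-3 - 5\right)^{2} = -2 + \left(-8\right)^{2} = -2 + 64 = 62$)
$Y = 234$ ($Y = \left(-178 + 387\right) + 25 = 209 + 25 = 234$)
$f = -48$
$g{\left(I \right)} = \frac{27}{14}$ ($g{\left(I \right)} = 2 - \frac{1}{-48 + 62} = 2 - \frac{1}{14} = \frac{27}{14}$)
$g{\left(-69 \right)} + Y = \frac{27}{14} + 234 = \frac{3303}{14}$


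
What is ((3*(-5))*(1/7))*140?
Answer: -300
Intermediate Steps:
((3*(-5))*(1/7))*140 = -15/7*140 = -300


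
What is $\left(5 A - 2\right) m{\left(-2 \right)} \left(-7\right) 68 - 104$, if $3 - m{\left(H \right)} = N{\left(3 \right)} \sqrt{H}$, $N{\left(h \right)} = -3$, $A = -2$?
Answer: $17032 + 17136 i \sqrt{2} \approx 17032.0 + 24234.0 i$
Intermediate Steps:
$m{\left(H \right)} = 3 + 3 \sqrt{H}$ ($m{\left(H \right)} = 3 - - 3 \sqrt{H} = 3 + 3 \sqrt{H}$)
$\left(5 A - 2\right) m{\left(-2 \right)} \left(-7\right) 68 - 104 = \left(5 \left(-2\right) - 2\right) \left(3 + 3 \sqrt{-2}\right) \left(-7\right) 68 - 104 = \left(-10 - 2\right) \left(3 + 3 i \sqrt{2}\right) \left(-7\right) 68 - 104 = - 12 \left(3 + 3 i \sqrt{2}\right) \left(-7\right) 68 - 104 = \left(-36 - 36 i \sqrt{2}\right) \left(-7\right) 68 - 104 = \left(252 + 252 i \sqrt{2}\right) 68 - 104 = \left(17136 + 17136 i \sqrt{2}\right) - 104 = 17032 + 17136 i \sqrt{2}$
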